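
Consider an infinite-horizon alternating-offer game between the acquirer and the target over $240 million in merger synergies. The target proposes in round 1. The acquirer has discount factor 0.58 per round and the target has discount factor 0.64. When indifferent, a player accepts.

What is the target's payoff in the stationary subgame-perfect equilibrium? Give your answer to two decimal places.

When the target proposes, the acquirer accepts any offer worth at least 0.58 times what the acquirer would get by proposing next round; and vice versa.
This gives x = 240 − 0.58y and y = 240 − 0.64x, where x and y are each side's share when it proposes.
Hence (1 − 0.58·0.64)x = 240(1 − 0.58), i.e. 0.6288·x = 100.8.
x ≈ 160.3053; the acquirer's share is 240 − x ≈ 79.6947.

160.31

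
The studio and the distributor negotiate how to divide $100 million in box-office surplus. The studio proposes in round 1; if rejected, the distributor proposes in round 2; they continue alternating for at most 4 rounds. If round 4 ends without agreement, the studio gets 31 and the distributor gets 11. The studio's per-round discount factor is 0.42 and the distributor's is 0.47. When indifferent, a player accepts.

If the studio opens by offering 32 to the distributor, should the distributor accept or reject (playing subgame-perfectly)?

Reject

Round 4 (the distributor proposes): the studio gets 31 if talks fail, so the distributor offers 31 and keeps 69.
Round 3 (the studio proposes): the distributor can get 69 next round, worth 0.47 × 69 = 32.43 now; the studio offers that and keeps 67.57.
Round 2 (the distributor proposes): the studio can get 67.57 next round, worth 0.42 × 67.57 = 28.3794 now, so the distributor offers 28.3794, keeping 71.6206.
So by rejecting in round 1, the distributor gets 71.6206 next round, worth 0.47 × 71.6206 = 33.661682 now.
Offer 32 < 33.661682, so the distributor rejects.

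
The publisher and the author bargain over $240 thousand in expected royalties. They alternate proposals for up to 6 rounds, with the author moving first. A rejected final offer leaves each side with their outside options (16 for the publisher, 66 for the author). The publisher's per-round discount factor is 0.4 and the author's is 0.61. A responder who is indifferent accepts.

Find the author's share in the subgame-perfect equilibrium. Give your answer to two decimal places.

189.28

Round 6 (the publisher proposes): the author gets 66 if talks fail, so the publisher offers 66 and keeps 174.
Round 5 (the author proposes): the publisher can get 174 next round, worth 0.4 × 174 = 69.6 now. The author offers 69.6 and keeps 240 − 69.6 = 170.4.
Round 4 (the publisher proposes): the author can get 170.4 next round, worth 0.61 × 170.4 = 103.944 now, so the publisher offers 103.944, keeping 136.056.
Round 3 (the author proposes): the publisher can get 136.056 next round, worth 0.4 × 136.056 = 54.4224 now. The author offers 54.4224 and keeps 240 − 54.4224 = 185.5776.
Round 2 (the publisher proposes): the author can get 185.5776 next round, worth 0.61 × 185.5776 = 113.202336 now; the publisher offers that and keeps 126.797664.
Round 1 (the author proposes): the publisher can get 126.797664 next round, worth 0.4 × 126.797664 = 50.7190656 now, so the author offers 50.7190656, keeping 189.2809344.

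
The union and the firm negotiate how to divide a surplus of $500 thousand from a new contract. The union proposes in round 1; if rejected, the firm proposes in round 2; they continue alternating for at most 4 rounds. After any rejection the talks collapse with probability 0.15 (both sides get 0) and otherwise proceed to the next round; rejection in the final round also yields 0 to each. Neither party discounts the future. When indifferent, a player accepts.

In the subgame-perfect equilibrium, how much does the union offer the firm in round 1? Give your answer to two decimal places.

370.81

Round 4 (the firm proposes): rejection yields 0 for the union; the firm offers 0 and keeps 500.
Round 3 (the union proposes): rejecting gives the firm an expected 0.85 × 500 = 425; the union offers that and keeps 75.
Round 2 (the firm proposes): rejecting gives the union an expected 0.85 × 75 = 63.75; the firm offers that and keeps 436.25.
Round 1 (the union proposes): rejecting gives the firm an expected 0.85 × 436.25 = 370.8125, so the union offers 370.8125, keeping 129.1875.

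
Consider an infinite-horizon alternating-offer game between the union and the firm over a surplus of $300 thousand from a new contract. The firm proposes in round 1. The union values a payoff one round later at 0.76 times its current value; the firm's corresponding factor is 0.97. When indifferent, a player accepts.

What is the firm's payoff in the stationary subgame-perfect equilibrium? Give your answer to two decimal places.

When the firm proposes, the union accepts any offer worth at least 0.76 times what the union would get by proposing next round; and vice versa.
This gives x = 300 − 0.76y and y = 300 − 0.97x, where x and y are each side's share when it proposes.
Hence (1 − 0.76·0.97)x = 300(1 − 0.76), i.e. 0.2628·x = 72.
x ≈ 273.9726; the union's share is 300 − x ≈ 26.0274.

273.97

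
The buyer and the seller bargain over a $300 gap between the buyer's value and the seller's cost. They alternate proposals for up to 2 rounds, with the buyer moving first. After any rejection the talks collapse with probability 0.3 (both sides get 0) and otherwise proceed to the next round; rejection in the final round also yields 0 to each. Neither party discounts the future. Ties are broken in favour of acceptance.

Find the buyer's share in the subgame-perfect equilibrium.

Round 2 (the seller proposes): the buyer will accept anything ≥ 0, so the seller offers 0 and keeps 300.
Round 1 (the buyer proposes): rejecting gives the seller an expected 0.7 × 300 = 210. The buyer offers 210 and keeps 300 − 210 = 90.

90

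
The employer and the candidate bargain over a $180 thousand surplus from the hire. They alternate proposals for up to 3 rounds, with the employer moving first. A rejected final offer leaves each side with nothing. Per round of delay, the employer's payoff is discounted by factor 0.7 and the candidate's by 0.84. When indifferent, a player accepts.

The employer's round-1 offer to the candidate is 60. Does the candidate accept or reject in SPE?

Round 3 (the employer proposes): the candidate will accept anything ≥ 0, so the employer offers 0 and keeps 180.
Round 2 (the candidate proposes): the employer can get 180 next round, worth 0.7 × 180 = 126 now, so the candidate offers 126, keeping 54.
So by rejecting in round 1, the candidate gets 54 next round, worth 0.84 × 54 = 45.36 now.
Offer 60 ≥ 45.36, so the candidate accepts.

Accept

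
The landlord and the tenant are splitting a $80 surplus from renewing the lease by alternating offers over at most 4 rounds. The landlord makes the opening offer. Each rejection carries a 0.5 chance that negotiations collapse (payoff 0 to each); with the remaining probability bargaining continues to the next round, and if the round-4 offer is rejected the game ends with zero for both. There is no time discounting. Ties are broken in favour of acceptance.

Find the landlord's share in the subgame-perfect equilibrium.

Round 4 (the tenant proposes): the landlord will accept anything ≥ 0, so the tenant offers 0 and keeps 80.
Round 3 (the landlord proposes): rejecting gives the tenant an expected 0.5 × 80 = 40. The landlord offers 40 and keeps 80 − 40 = 40.
Round 2 (the tenant proposes): rejecting gives the landlord an expected 0.5 × 40 = 20. The tenant offers 20 and keeps 80 − 20 = 60.
Round 1 (the landlord proposes): rejecting gives the tenant an expected 0.5 × 60 = 30; the landlord offers that and keeps 50.

50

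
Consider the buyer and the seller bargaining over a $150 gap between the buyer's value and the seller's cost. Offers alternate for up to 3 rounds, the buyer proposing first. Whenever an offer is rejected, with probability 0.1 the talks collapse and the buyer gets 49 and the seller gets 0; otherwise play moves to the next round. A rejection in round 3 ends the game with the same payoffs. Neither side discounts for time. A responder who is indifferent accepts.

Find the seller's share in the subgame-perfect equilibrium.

9.09

Round 3 (the buyer proposes): the seller will accept anything ≥ 0, so the buyer offers 0 and keeps 150.
Round 2 (the seller proposes): rejecting gives the buyer an expected 0.9 × 150 + 0.1 × 49 = 139.9. The seller offers 139.9 and keeps 150 − 139.9 = 10.1.
Round 1 (the buyer proposes): rejecting gives the seller an expected 0.9 × 10.1 = 9.09; the buyer offers that and keeps 140.91.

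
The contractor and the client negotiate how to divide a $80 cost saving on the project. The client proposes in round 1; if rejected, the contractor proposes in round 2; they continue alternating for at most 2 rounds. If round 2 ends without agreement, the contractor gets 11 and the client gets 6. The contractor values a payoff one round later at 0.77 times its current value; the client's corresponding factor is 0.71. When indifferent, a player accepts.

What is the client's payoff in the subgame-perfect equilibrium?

Round 2 (the contractor proposes): the client gets 6 if talks fail, so the contractor offers 6 and keeps 74.
Round 1 (the client proposes): the contractor can get 74 next round, worth 0.77 × 74 = 56.98 now; the client offers that and keeps 23.02.

23.02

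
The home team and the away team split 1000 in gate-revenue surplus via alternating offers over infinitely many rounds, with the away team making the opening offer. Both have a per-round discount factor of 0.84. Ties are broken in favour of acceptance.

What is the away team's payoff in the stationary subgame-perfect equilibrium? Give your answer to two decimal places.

543.48

When the away team proposes, the home team accepts any offer worth at least 0.84 times what the home team would get by proposing next round; and vice versa.
This gives x = 1000 − 0.84y and y = 1000 − 0.84x, where x and y are each side's share when it proposes.
Hence (1 − 0.84·0.84)x = 1000(1 − 0.84), i.e. 0.2944·x = 160.
x ≈ 543.4783; the home team's share is 1000 − x ≈ 456.5217.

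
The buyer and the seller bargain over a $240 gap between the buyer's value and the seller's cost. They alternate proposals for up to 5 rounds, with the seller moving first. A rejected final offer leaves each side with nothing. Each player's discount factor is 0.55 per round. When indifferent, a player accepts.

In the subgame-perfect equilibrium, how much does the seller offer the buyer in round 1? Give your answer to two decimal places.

77.37

Round 5 (the seller proposes): the buyer will accept anything ≥ 0, so the seller offers 0 and keeps 240.
Round 4 (the buyer proposes): the seller can get 240 next round, worth 0.55 × 240 = 132 now; the buyer offers that and keeps 108.
Round 3 (the seller proposes): the buyer can get 108 next round, worth 0.55 × 108 = 59.4 now; the seller offers that and keeps 180.6.
Round 2 (the buyer proposes): the seller can get 180.6 next round, worth 0.55 × 180.6 = 99.33 now. The buyer offers 99.33 and keeps 240 − 99.33 = 140.67.
Round 1 (the seller proposes): the buyer can get 140.67 next round, worth 0.55 × 140.67 = 77.3685 now. The seller offers 77.3685 and keeps 240 − 77.3685 = 162.6315.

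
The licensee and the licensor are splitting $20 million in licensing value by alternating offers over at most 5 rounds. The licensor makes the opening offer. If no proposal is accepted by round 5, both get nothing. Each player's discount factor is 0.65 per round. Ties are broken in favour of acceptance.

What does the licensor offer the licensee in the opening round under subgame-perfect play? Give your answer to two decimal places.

Round 5 (the licensor proposes): the licensee will accept anything ≥ 0, so the licensor offers 0 and keeps 20.
Round 4 (the licensee proposes): the licensor can get 20 next round, worth 0.65 × 20 = 13 now. The licensee offers 13 and keeps 20 − 13 = 7.
Round 3 (the licensor proposes): the licensee can get 7 next round, worth 0.65 × 7 = 4.55 now; the licensor offers that and keeps 15.45.
Round 2 (the licensee proposes): the licensor can get 15.45 next round, worth 0.65 × 15.45 = 10.0425 now. The licensee offers 10.0425 and keeps 20 − 10.0425 = 9.9575.
Round 1 (the licensor proposes): the licensee can get 9.9575 next round, worth 0.65 × 9.9575 = 6.472375 now; the licensor offers that and keeps 13.527625.

6.47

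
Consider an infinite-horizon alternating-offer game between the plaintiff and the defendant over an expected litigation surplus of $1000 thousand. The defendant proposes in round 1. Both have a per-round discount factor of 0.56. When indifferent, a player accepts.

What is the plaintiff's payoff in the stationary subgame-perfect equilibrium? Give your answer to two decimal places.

358.97

When the defendant proposes, the plaintiff accepts any offer worth at least 0.56 times what the plaintiff would get by proposing next round; and vice versa.
This gives x = 1000 − 0.56y and y = 1000 − 0.56x, where x and y are each side's share when it proposes.
Hence (1 − 0.56·0.56)x = 1000(1 − 0.56), i.e. 0.6864·x = 440.
x ≈ 641.0256; the plaintiff's share is 1000 − x ≈ 358.9744.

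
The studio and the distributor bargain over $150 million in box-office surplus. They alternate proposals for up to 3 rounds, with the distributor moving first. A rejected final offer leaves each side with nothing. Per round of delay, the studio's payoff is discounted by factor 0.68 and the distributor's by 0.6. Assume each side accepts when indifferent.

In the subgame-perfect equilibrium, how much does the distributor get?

109.2

By backward induction:
Round 3 (the distributor proposes): the studio will accept anything ≥ 0, so the distributor offers 0 and keeps 150.
Round 2 (the studio proposes): the distributor can get 150 next round, worth 0.6 × 150 = 90 now. The studio offers 90 and keeps 150 − 90 = 60.
Round 1 (the distributor proposes): the studio can get 60 next round, worth 0.68 × 60 = 40.8 now. The distributor offers 40.8 and keeps 150 − 40.8 = 109.2.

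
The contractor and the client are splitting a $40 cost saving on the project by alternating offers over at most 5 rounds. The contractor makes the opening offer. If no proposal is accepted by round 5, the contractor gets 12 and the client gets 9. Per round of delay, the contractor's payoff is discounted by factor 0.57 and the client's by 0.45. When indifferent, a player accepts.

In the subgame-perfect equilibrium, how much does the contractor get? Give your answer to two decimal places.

Round 5 (the contractor proposes): the client gets 9 if talks fail, so the contractor offers 9 and keeps 31.
Round 4 (the client proposes): the contractor can get 31 next round, worth 0.57 × 31 = 17.67 now, so the client offers 17.67, keeping 22.33.
Round 3 (the contractor proposes): the client can get 22.33 next round, worth 0.45 × 22.33 = 10.0485 now; the contractor offers that and keeps 29.9515.
Round 2 (the client proposes): the contractor can get 29.9515 next round, worth 0.57 × 29.9515 = 17.072355 now. The client offers 17.072355 and keeps 40 − 17.072355 = 22.927645.
Round 1 (the contractor proposes): the client can get 22.927645 next round, worth 0.45 × 22.927645 = 10.31744025 now, so the contractor offers 10.31744025, keeping 29.68255975.

29.68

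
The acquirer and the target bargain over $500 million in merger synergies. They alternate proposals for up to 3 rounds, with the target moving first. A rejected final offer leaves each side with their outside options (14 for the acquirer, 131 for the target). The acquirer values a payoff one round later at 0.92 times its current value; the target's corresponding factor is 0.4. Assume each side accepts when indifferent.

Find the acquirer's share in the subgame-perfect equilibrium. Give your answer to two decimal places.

Round 3 (the target proposes): the acquirer gets 14 if talks fail, so the target offers 14 and keeps 486.
Round 2 (the acquirer proposes): the target can get 486 next round, worth 0.4 × 486 = 194.4 now; the acquirer offers that and keeps 305.6.
Round 1 (the target proposes): the acquirer can get 305.6 next round, worth 0.92 × 305.6 = 281.152 now, so the target offers 281.152, keeping 218.848.

281.15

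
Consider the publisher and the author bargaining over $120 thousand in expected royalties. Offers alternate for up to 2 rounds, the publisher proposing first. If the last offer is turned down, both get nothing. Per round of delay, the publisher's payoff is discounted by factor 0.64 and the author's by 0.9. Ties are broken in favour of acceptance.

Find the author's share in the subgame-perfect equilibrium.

By backward induction:
Round 2 (the author proposes): the publisher will accept anything ≥ 0, so the author offers 0 and keeps 120.
Round 1 (the publisher proposes): the author can get 120 next round, worth 0.9 × 120 = 108 now, so the publisher offers 108, keeping 12.

108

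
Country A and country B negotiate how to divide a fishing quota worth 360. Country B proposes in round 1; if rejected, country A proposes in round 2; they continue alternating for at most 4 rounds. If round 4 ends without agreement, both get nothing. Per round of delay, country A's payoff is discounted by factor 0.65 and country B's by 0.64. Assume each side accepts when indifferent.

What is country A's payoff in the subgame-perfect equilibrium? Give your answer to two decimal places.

181.58

Round 4 (country A proposes): rejection yields 0 for country B; country A offers 0 and keeps 360.
Round 3 (country B proposes): country A can get 360 next round, worth 0.65 × 360 = 234 now, so country B offers 234, keeping 126.
Round 2 (country A proposes): country B can get 126 next round, worth 0.64 × 126 = 80.64 now. Country A offers 80.64 and keeps 360 − 80.64 = 279.36.
Round 1 (country B proposes): country A can get 279.36 next round, worth 0.65 × 279.36 = 181.584 now, so country B offers 181.584, keeping 178.416.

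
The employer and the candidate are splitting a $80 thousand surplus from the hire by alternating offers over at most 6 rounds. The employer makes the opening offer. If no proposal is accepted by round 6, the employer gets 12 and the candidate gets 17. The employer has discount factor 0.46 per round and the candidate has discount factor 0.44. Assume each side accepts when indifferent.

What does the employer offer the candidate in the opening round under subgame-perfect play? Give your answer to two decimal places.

Work backward from the last round.
Round 6 (the candidate proposes): the employer gets 12 if talks fail, so the candidate offers 12 and keeps 68.
Round 5 (the employer proposes): the candidate can get 68 next round, worth 0.44 × 68 = 29.92 now, so the employer offers 29.92, keeping 50.08.
Round 4 (the candidate proposes): the employer can get 50.08 next round, worth 0.46 × 50.08 = 23.0368 now, so the candidate offers 23.0368, keeping 56.9632.
Round 3 (the employer proposes): the candidate can get 56.9632 next round, worth 0.44 × 56.9632 = 25.063808 now. The employer offers 25.063808 and keeps 80 − 25.063808 = 54.936192.
Round 2 (the candidate proposes): the employer can get 54.936192 next round, worth 0.46 × 54.936192 = 25.27064832 now; the candidate offers that and keeps 54.72935168.
Round 1 (the employer proposes): the candidate can get 54.72935168 next round, worth 0.44 × 54.72935168 = 24.0809147392 now; the employer offers that and keeps 55.9190852608.

24.08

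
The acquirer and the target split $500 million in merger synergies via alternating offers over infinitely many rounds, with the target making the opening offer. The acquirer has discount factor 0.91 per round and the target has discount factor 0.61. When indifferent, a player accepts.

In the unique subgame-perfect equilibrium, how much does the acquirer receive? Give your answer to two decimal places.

398.85

When the target proposes, the acquirer accepts any offer worth at least 0.91 times what the acquirer would get by proposing next round; and vice versa.
This gives x = 500 − 0.91y and y = 500 − 0.61x, where x and y are each side's share when it proposes.
Hence (1 − 0.91·0.61)x = 500(1 − 0.91), i.e. 0.4449·x = 45.
x ≈ 101.1463; the acquirer's share is 500 − x ≈ 398.8537.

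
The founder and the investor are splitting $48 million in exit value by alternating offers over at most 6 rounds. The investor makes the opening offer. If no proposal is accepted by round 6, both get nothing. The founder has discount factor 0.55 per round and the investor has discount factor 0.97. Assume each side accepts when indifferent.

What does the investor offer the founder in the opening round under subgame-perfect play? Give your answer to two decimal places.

By backward induction:
Round 6 (the founder proposes): the investor will accept anything ≥ 0, so the founder offers 0 and keeps 48.
Round 5 (the investor proposes): the founder can get 48 next round, worth 0.55 × 48 = 26.4 now, so the investor offers 26.4, keeping 21.6.
Round 4 (the founder proposes): the investor can get 21.6 next round, worth 0.97 × 21.6 = 20.952 now; the founder offers that and keeps 27.048.
Round 3 (the investor proposes): the founder can get 27.048 next round, worth 0.55 × 27.048 = 14.8764 now, so the investor offers 14.8764, keeping 33.1236.
Round 2 (the founder proposes): the investor can get 33.1236 next round, worth 0.97 × 33.1236 = 32.129892 now. The founder offers 32.129892 and keeps 48 − 32.129892 = 15.870108.
Round 1 (the investor proposes): the founder can get 15.870108 next round, worth 0.55 × 15.870108 = 8.7285594 now; the investor offers that and keeps 39.2714406.

8.73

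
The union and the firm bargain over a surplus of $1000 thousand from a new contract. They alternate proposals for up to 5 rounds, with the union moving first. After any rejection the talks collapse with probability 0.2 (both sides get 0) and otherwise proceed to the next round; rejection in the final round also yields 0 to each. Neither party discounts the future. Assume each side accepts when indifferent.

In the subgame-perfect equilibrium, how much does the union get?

737.6

By backward induction:
Round 5 (the union proposes): rejection yields 0 for the firm; the union offers 0 and keeps 1000.
Round 4 (the firm proposes): rejecting gives the union an expected 0.8 × 1000 = 800. The firm offers 800 and keeps 1000 − 800 = 200.
Round 3 (the union proposes): rejecting gives the firm an expected 0.8 × 200 = 160, so the union offers 160, keeping 840.
Round 2 (the firm proposes): rejecting gives the union an expected 0.8 × 840 = 672, so the firm offers 672, keeping 328.
Round 1 (the union proposes): rejecting gives the firm an expected 0.8 × 328 = 262.4, so the union offers 262.4, keeping 737.6.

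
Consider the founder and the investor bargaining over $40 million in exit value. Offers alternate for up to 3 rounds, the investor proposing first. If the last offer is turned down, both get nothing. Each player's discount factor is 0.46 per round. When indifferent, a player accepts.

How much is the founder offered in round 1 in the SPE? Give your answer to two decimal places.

Round 3 (the investor proposes): rejection yields 0 for the founder; the investor offers 0 and keeps 40.
Round 2 (the founder proposes): the investor can get 40 next round, worth 0.46 × 40 = 18.4 now; the founder offers that and keeps 21.6.
Round 1 (the investor proposes): the founder can get 21.6 next round, worth 0.46 × 21.6 = 9.936 now, so the investor offers 9.936, keeping 30.064.

9.94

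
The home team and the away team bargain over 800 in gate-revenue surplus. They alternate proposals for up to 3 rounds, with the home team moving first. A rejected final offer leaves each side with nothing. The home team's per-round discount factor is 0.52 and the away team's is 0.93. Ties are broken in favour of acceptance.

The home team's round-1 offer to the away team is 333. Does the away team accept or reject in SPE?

Reject

Round 3 (the home team proposes): the away team will accept anything ≥ 0, so the home team offers 0 and keeps 800.
Round 2 (the away team proposes): the home team can get 800 next round, worth 0.52 × 800 = 416 now. The away team offers 416 and keeps 800 − 416 = 384.
So by rejecting in round 1, the away team gets 384 next round, worth 0.93 × 384 = 357.12 now.
Offer 333 < 357.12, so the away team rejects.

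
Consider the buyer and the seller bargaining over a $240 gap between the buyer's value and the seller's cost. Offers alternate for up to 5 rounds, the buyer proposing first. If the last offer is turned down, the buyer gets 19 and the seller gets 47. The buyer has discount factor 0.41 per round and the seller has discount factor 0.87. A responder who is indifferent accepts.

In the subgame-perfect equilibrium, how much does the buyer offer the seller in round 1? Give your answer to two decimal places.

173.11

Round 5 (the buyer proposes): the seller gets 47 if talks fail, so the buyer offers 47 and keeps 193.
Round 4 (the seller proposes): the buyer can get 193 next round, worth 0.41 × 193 = 79.13 now. The seller offers 79.13 and keeps 240 − 79.13 = 160.87.
Round 3 (the buyer proposes): the seller can get 160.87 next round, worth 0.87 × 160.87 = 139.9569 now; the buyer offers that and keeps 100.0431.
Round 2 (the seller proposes): the buyer can get 100.0431 next round, worth 0.41 × 100.0431 = 41.017671 now. The seller offers 41.017671 and keeps 240 − 41.017671 = 198.982329.
Round 1 (the buyer proposes): the seller can get 198.982329 next round, worth 0.87 × 198.982329 = 173.11462623 now, so the buyer offers 173.11462623, keeping 66.88537377.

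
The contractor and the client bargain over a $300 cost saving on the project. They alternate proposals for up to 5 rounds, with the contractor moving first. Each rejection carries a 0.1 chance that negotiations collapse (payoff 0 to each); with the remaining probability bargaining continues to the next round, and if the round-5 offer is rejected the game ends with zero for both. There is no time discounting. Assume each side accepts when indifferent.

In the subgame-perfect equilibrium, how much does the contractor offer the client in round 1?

48.87

Round 5 (the contractor proposes): rejection yields 0 for the client; the contractor offers 0 and keeps 300.
Round 4 (the client proposes): rejecting gives the contractor an expected 0.9 × 300 = 270, so the client offers 270, keeping 30.
Round 3 (the contractor proposes): rejecting gives the client an expected 0.9 × 30 = 27, so the contractor offers 27, keeping 273.
Round 2 (the client proposes): rejecting gives the contractor an expected 0.9 × 273 = 245.7. The client offers 245.7 and keeps 300 − 245.7 = 54.3.
Round 1 (the contractor proposes): rejecting gives the client an expected 0.9 × 54.3 = 48.87; the contractor offers that and keeps 251.13.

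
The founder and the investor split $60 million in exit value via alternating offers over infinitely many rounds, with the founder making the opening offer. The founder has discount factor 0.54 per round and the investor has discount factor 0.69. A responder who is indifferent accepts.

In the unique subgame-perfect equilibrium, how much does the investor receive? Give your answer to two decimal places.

30.35

In a stationary SPE each proposer offers the other exactly their discounted continuation value.
If the founder keeps x when proposing and the investor keeps y when proposing, then x = 60 − 0.69y and y = 60 − 0.54x.
Solving: x = 60(1 − 0.69) / (1 − 0.54·0.69) = 18.6 / 0.6274 ≈ 29.6462.
The investor gets 60 − 29.6462 ≈ 30.3538.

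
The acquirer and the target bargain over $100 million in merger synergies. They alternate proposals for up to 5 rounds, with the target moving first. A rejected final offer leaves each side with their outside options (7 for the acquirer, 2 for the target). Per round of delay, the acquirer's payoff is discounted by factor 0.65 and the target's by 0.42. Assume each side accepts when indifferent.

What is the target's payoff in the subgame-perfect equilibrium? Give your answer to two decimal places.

Solve by backward induction from round 5.
Round 5 (the target proposes): the acquirer gets 7 if talks fail, so the target offers 7 and keeps 93.
Round 4 (the acquirer proposes): the target can get 93 next round, worth 0.42 × 93 = 39.06 now. The acquirer offers 39.06 and keeps 100 − 39.06 = 60.94.
Round 3 (the target proposes): the acquirer can get 60.94 next round, worth 0.65 × 60.94 = 39.611 now. The target offers 39.611 and keeps 100 − 39.611 = 60.389.
Round 2 (the acquirer proposes): the target can get 60.389 next round, worth 0.42 × 60.389 = 25.36338 now, so the acquirer offers 25.36338, keeping 74.63662.
Round 1 (the target proposes): the acquirer can get 74.63662 next round, worth 0.65 × 74.63662 = 48.513803 now; the target offers that and keeps 51.486197.

51.49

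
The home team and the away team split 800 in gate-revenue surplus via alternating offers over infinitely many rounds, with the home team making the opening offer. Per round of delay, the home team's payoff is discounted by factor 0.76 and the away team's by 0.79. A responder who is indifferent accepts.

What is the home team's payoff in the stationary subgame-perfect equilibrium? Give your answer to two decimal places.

420.42

In a stationary SPE each proposer offers the other exactly their discounted continuation value.
If the home team keeps x when proposing and the away team keeps y when proposing, then x = 800 − 0.79y and y = 800 − 0.76x.
Solving: x = 800(1 − 0.79) / (1 − 0.76·0.79) = 168 / 0.3996 ≈ 420.4204.
The away team gets 800 − 420.4204 ≈ 379.5796.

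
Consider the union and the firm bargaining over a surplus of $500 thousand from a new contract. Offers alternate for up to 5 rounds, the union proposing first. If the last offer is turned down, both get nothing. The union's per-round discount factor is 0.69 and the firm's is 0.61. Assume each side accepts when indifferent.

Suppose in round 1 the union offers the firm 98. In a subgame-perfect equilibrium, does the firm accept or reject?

Work out the firm's continuation value if the offer is rejected.
Round 5 (the union proposes): the firm will accept anything ≥ 0, so the union offers 0 and keeps 500.
Round 4 (the firm proposes): the union can get 500 next round, worth 0.69 × 500 = 345 now, so the firm offers 345, keeping 155.
Round 3 (the union proposes): the firm can get 155 next round, worth 0.61 × 155 = 94.55 now, so the union offers 94.55, keeping 405.45.
Round 2 (the firm proposes): the union can get 405.45 next round, worth 0.69 × 405.45 = 279.7605 now, so the firm offers 279.7605, keeping 220.2395.
So by rejecting in round 1, the firm gets 220.2395 next round, worth 0.61 × 220.2395 = 134.346095 now.
Offer 98 < 134.346095, so the firm rejects.

Reject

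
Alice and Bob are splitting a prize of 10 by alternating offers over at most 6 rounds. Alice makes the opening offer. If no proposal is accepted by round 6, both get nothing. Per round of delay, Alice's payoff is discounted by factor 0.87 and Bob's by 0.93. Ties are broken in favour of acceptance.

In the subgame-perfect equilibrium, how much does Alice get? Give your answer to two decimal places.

By backward induction:
Round 6 (Bob proposes): rejection yields 0 for Alice; Bob offers 0 and keeps 10.
Round 5 (Alice proposes): Bob can get 10 next round, worth 0.93 × 10 = 9.3 now, so Alice offers 9.3, keeping 0.7.
Round 4 (Bob proposes): Alice can get 0.7 next round, worth 0.87 × 0.7 = 0.609 now, so Bob offers 0.609, keeping 9.391.
Round 3 (Alice proposes): Bob can get 9.391 next round, worth 0.93 × 9.391 = 8.73363 now; Alice offers that and keeps 1.26637.
Round 2 (Bob proposes): Alice can get 1.26637 next round, worth 0.87 × 1.26637 = 1.1017419 now; Bob offers that and keeps 8.8982581.
Round 1 (Alice proposes): Bob can get 8.8982581 next round, worth 0.93 × 8.8982581 = 8.275380033 now, so Alice offers 8.275380033, keeping 1.724619967.

1.72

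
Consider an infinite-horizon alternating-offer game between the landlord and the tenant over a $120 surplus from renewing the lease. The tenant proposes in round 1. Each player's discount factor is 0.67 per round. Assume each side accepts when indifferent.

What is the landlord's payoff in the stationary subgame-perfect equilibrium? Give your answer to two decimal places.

48.14

When the tenant proposes, the landlord accepts any offer worth at least 0.67 times what the landlord would get by proposing next round; and vice versa.
This gives x = 120 − 0.67y and y = 120 − 0.67x, where x and y are each side's share when it proposes.
Hence (1 − 0.67·0.67)x = 120(1 − 0.67), i.e. 0.5511·x = 39.6.
x ≈ 71.8563; the landlord's share is 120 − x ≈ 48.1437.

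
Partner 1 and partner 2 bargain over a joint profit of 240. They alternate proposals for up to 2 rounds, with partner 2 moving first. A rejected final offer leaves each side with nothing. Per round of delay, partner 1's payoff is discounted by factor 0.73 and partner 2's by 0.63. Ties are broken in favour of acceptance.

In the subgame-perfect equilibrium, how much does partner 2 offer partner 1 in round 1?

Round 2 (partner 1 proposes): partner 2 will accept anything ≥ 0, so partner 1 offers 0 and keeps 240.
Round 1 (partner 2 proposes): partner 1 can get 240 next round, worth 0.73 × 240 = 175.2 now, so partner 2 offers 175.2, keeping 64.8.

175.2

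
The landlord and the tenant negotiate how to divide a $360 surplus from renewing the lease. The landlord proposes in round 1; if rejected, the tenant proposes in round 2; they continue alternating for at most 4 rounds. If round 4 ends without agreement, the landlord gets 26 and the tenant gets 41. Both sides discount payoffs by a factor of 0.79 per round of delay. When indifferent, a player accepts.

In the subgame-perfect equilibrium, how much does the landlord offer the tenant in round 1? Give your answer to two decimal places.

224.40

Round 4 (the tenant proposes): the landlord gets 26 if talks fail, so the tenant offers 26 and keeps 334.
Round 3 (the landlord proposes): the tenant can get 334 next round, worth 0.79 × 334 = 263.86 now, so the landlord offers 263.86, keeping 96.14.
Round 2 (the tenant proposes): the landlord can get 96.14 next round, worth 0.79 × 96.14 = 75.9506 now. The tenant offers 75.9506 and keeps 360 − 75.9506 = 284.0494.
Round 1 (the landlord proposes): the tenant can get 284.0494 next round, worth 0.79 × 284.0494 = 224.399026 now. The landlord offers 224.399026 and keeps 360 − 224.399026 = 135.600974.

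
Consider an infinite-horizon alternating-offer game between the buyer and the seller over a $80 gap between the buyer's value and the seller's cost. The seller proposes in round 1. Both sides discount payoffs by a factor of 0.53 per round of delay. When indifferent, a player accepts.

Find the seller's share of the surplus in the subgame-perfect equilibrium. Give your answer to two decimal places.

When the seller proposes, the buyer accepts any offer worth at least 0.53 times what the buyer would get by proposing next round; and vice versa.
This gives x = 80 − 0.53y and y = 80 − 0.53x, where x and y are each side's share when it proposes.
Hence (1 − 0.53·0.53)x = 80(1 − 0.53), i.e. 0.7191·x = 37.6.
x ≈ 52.2876; the buyer's share is 80 − x ≈ 27.7124.

52.29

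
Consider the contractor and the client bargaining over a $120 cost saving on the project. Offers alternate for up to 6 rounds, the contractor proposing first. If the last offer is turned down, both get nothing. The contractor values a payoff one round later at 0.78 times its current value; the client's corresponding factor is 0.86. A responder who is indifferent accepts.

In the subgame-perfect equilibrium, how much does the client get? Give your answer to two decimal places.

Round 6 (the client proposes): rejection yields 0 for the contractor; the client offers 0 and keeps 120.
Round 5 (the contractor proposes): the client can get 120 next round, worth 0.86 × 120 = 103.2 now, so the contractor offers 103.2, keeping 16.8.
Round 4 (the client proposes): the contractor can get 16.8 next round, worth 0.78 × 16.8 = 13.104 now, so the client offers 13.104, keeping 106.896.
Round 3 (the contractor proposes): the client can get 106.896 next round, worth 0.86 × 106.896 = 91.93056 now. The contractor offers 91.93056 and keeps 120 − 91.93056 = 28.06944.
Round 2 (the client proposes): the contractor can get 28.06944 next round, worth 0.78 × 28.06944 = 21.8941632 now. The client offers 21.8941632 and keeps 120 − 21.8941632 = 98.1058368.
Round 1 (the contractor proposes): the client can get 98.1058368 next round, worth 0.86 × 98.1058368 = 84.371019648 now. The contractor offers 84.371019648 and keeps 120 − 84.371019648 = 35.628980352.

84.37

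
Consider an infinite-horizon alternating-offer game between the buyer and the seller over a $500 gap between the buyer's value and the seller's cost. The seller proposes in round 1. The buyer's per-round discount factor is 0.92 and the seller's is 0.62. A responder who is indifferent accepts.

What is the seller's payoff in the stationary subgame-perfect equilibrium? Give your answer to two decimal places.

Let x be the seller's share when the seller proposes and y be the buyer's share when the buyer proposes.
The buyer accepts iff offered ≥ 0.92·y, so x = 500 − 0.92y. Symmetrically y = 500 − 0.62x.
Substituting: x = 500 − 0.92(500 − 0.62x), giving x(1 − 0.62·0.92) = 500(1 − 0.92).
So x = 500 × 0.08 / 0.4296 ≈ 93.1099, and the buyer receives 500 − x ≈ 406.8901.

93.11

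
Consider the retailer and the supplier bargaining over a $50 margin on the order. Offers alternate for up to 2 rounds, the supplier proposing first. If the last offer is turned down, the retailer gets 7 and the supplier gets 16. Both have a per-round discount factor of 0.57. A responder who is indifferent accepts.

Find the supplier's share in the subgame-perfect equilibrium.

30.62

Round 2 (the retailer proposes): the supplier gets 16 if talks fail, so the retailer offers 16 and keeps 34.
Round 1 (the supplier proposes): the retailer can get 34 next round, worth 0.57 × 34 = 19.38 now; the supplier offers that and keeps 30.62.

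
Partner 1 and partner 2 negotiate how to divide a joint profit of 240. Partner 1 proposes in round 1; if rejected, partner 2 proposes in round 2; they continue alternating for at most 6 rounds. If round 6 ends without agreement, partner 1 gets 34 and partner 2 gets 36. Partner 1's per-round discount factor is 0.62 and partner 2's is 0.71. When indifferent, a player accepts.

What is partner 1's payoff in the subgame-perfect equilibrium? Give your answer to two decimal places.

118.40

Round 6 (partner 2 proposes): partner 1 gets 34 if talks fail, so partner 2 offers 34 and keeps 206.
Round 5 (partner 1 proposes): partner 2 can get 206 next round, worth 0.71 × 206 = 146.26 now. Partner 1 offers 146.26 and keeps 240 − 146.26 = 93.74.
Round 4 (partner 2 proposes): partner 1 can get 93.74 next round, worth 0.62 × 93.74 = 58.1188 now. Partner 2 offers 58.1188 and keeps 240 − 58.1188 = 181.8812.
Round 3 (partner 1 proposes): partner 2 can get 181.8812 next round, worth 0.71 × 181.8812 = 129.135652 now, so partner 1 offers 129.135652, keeping 110.864348.
Round 2 (partner 2 proposes): partner 1 can get 110.864348 next round, worth 0.62 × 110.864348 = 68.73589576 now; partner 2 offers that and keeps 171.26410424.
Round 1 (partner 1 proposes): partner 2 can get 171.26410424 next round, worth 0.71 × 171.26410424 = 121.5975140104 now, so partner 1 offers 121.5975140104, keeping 118.4024859896.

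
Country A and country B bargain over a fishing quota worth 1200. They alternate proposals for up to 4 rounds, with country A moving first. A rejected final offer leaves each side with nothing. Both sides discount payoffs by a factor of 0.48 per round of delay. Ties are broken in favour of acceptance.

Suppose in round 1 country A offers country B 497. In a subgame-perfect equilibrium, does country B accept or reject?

Accept

Round 4 (country B proposes): rejection yields 0 for country A; country B offers 0 and keeps 1200.
Round 3 (country A proposes): country B can get 1200 next round, worth 0.48 × 1200 = 576 now; country A offers that and keeps 624.
Round 2 (country B proposes): country A can get 624 next round, worth 0.48 × 624 = 299.52 now, so country B offers 299.52, keeping 900.48.
So by rejecting in round 1, country B gets 900.48 next round, worth 0.48 × 900.48 = 432.2304 now.
Offer 497 ≥ 432.2304, so country B accepts.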